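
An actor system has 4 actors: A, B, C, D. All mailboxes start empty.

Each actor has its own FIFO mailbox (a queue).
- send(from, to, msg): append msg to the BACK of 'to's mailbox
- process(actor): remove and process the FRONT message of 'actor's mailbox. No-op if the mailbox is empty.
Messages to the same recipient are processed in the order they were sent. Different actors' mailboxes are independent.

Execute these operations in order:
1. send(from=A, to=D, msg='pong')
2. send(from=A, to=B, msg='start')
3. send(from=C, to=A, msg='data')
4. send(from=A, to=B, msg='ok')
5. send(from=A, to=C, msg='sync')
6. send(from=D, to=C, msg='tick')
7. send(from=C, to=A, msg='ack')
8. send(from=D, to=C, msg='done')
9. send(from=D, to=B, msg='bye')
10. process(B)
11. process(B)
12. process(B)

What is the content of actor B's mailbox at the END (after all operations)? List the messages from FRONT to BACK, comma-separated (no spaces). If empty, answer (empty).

Answer: (empty)

Derivation:
After 1 (send(from=A, to=D, msg='pong')): A:[] B:[] C:[] D:[pong]
After 2 (send(from=A, to=B, msg='start')): A:[] B:[start] C:[] D:[pong]
After 3 (send(from=C, to=A, msg='data')): A:[data] B:[start] C:[] D:[pong]
After 4 (send(from=A, to=B, msg='ok')): A:[data] B:[start,ok] C:[] D:[pong]
After 5 (send(from=A, to=C, msg='sync')): A:[data] B:[start,ok] C:[sync] D:[pong]
After 6 (send(from=D, to=C, msg='tick')): A:[data] B:[start,ok] C:[sync,tick] D:[pong]
After 7 (send(from=C, to=A, msg='ack')): A:[data,ack] B:[start,ok] C:[sync,tick] D:[pong]
After 8 (send(from=D, to=C, msg='done')): A:[data,ack] B:[start,ok] C:[sync,tick,done] D:[pong]
After 9 (send(from=D, to=B, msg='bye')): A:[data,ack] B:[start,ok,bye] C:[sync,tick,done] D:[pong]
After 10 (process(B)): A:[data,ack] B:[ok,bye] C:[sync,tick,done] D:[pong]
After 11 (process(B)): A:[data,ack] B:[bye] C:[sync,tick,done] D:[pong]
After 12 (process(B)): A:[data,ack] B:[] C:[sync,tick,done] D:[pong]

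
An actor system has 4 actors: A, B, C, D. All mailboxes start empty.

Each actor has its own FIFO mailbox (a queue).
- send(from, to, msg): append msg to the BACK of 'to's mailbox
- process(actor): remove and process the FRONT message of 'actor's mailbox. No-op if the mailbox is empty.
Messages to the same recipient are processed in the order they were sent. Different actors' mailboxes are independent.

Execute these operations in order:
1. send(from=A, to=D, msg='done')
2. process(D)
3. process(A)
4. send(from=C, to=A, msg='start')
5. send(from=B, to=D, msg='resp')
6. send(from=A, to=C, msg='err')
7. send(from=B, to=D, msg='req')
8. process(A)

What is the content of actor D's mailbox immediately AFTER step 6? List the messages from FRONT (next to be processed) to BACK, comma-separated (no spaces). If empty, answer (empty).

After 1 (send(from=A, to=D, msg='done')): A:[] B:[] C:[] D:[done]
After 2 (process(D)): A:[] B:[] C:[] D:[]
After 3 (process(A)): A:[] B:[] C:[] D:[]
After 4 (send(from=C, to=A, msg='start')): A:[start] B:[] C:[] D:[]
After 5 (send(from=B, to=D, msg='resp')): A:[start] B:[] C:[] D:[resp]
After 6 (send(from=A, to=C, msg='err')): A:[start] B:[] C:[err] D:[resp]

resp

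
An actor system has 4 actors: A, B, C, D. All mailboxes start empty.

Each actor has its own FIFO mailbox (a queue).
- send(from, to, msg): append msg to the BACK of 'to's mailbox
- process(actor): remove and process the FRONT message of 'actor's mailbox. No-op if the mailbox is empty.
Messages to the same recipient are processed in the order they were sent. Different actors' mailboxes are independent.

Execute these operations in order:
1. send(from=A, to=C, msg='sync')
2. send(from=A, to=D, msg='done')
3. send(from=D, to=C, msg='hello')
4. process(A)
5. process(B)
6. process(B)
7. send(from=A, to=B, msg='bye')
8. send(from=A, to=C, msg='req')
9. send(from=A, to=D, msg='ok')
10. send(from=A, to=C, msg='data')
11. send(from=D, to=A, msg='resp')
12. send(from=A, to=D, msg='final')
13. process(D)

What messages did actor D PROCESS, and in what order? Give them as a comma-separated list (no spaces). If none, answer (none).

After 1 (send(from=A, to=C, msg='sync')): A:[] B:[] C:[sync] D:[]
After 2 (send(from=A, to=D, msg='done')): A:[] B:[] C:[sync] D:[done]
After 3 (send(from=D, to=C, msg='hello')): A:[] B:[] C:[sync,hello] D:[done]
After 4 (process(A)): A:[] B:[] C:[sync,hello] D:[done]
After 5 (process(B)): A:[] B:[] C:[sync,hello] D:[done]
After 6 (process(B)): A:[] B:[] C:[sync,hello] D:[done]
After 7 (send(from=A, to=B, msg='bye')): A:[] B:[bye] C:[sync,hello] D:[done]
After 8 (send(from=A, to=C, msg='req')): A:[] B:[bye] C:[sync,hello,req] D:[done]
After 9 (send(from=A, to=D, msg='ok')): A:[] B:[bye] C:[sync,hello,req] D:[done,ok]
After 10 (send(from=A, to=C, msg='data')): A:[] B:[bye] C:[sync,hello,req,data] D:[done,ok]
After 11 (send(from=D, to=A, msg='resp')): A:[resp] B:[bye] C:[sync,hello,req,data] D:[done,ok]
After 12 (send(from=A, to=D, msg='final')): A:[resp] B:[bye] C:[sync,hello,req,data] D:[done,ok,final]
After 13 (process(D)): A:[resp] B:[bye] C:[sync,hello,req,data] D:[ok,final]

Answer: done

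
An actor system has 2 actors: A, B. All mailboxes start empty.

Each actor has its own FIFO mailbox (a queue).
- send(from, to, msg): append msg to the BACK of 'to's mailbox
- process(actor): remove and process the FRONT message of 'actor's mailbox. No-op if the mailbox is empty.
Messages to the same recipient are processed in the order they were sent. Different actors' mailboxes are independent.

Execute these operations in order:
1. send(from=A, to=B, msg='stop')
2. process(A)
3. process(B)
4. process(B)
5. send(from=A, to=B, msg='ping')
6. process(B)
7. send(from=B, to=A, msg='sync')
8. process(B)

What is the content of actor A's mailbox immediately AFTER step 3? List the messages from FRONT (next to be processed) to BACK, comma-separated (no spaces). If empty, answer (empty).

After 1 (send(from=A, to=B, msg='stop')): A:[] B:[stop]
After 2 (process(A)): A:[] B:[stop]
After 3 (process(B)): A:[] B:[]

(empty)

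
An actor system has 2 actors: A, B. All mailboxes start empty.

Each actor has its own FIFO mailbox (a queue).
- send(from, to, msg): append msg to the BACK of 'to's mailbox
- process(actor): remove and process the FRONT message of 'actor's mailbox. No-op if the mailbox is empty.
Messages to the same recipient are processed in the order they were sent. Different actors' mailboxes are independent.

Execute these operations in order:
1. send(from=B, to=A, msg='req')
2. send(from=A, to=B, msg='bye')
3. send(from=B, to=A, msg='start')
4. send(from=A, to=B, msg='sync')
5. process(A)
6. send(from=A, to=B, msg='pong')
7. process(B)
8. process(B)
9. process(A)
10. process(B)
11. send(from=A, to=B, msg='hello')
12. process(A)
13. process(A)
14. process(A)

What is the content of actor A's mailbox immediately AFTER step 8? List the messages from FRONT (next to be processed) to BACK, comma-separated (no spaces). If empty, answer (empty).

After 1 (send(from=B, to=A, msg='req')): A:[req] B:[]
After 2 (send(from=A, to=B, msg='bye')): A:[req] B:[bye]
After 3 (send(from=B, to=A, msg='start')): A:[req,start] B:[bye]
After 4 (send(from=A, to=B, msg='sync')): A:[req,start] B:[bye,sync]
After 5 (process(A)): A:[start] B:[bye,sync]
After 6 (send(from=A, to=B, msg='pong')): A:[start] B:[bye,sync,pong]
After 7 (process(B)): A:[start] B:[sync,pong]
After 8 (process(B)): A:[start] B:[pong]

start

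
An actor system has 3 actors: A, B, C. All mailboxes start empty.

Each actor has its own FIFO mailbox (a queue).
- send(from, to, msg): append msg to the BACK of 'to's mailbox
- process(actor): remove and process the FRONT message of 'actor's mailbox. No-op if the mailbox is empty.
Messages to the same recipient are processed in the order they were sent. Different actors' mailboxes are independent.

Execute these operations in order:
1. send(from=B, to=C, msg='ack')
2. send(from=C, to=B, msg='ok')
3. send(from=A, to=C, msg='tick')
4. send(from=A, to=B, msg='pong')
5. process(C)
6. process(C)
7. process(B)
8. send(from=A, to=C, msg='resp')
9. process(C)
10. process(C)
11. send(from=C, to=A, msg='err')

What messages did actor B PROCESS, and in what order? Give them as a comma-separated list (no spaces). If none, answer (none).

Answer: ok

Derivation:
After 1 (send(from=B, to=C, msg='ack')): A:[] B:[] C:[ack]
After 2 (send(from=C, to=B, msg='ok')): A:[] B:[ok] C:[ack]
After 3 (send(from=A, to=C, msg='tick')): A:[] B:[ok] C:[ack,tick]
After 4 (send(from=A, to=B, msg='pong')): A:[] B:[ok,pong] C:[ack,tick]
After 5 (process(C)): A:[] B:[ok,pong] C:[tick]
After 6 (process(C)): A:[] B:[ok,pong] C:[]
After 7 (process(B)): A:[] B:[pong] C:[]
After 8 (send(from=A, to=C, msg='resp')): A:[] B:[pong] C:[resp]
After 9 (process(C)): A:[] B:[pong] C:[]
After 10 (process(C)): A:[] B:[pong] C:[]
After 11 (send(from=C, to=A, msg='err')): A:[err] B:[pong] C:[]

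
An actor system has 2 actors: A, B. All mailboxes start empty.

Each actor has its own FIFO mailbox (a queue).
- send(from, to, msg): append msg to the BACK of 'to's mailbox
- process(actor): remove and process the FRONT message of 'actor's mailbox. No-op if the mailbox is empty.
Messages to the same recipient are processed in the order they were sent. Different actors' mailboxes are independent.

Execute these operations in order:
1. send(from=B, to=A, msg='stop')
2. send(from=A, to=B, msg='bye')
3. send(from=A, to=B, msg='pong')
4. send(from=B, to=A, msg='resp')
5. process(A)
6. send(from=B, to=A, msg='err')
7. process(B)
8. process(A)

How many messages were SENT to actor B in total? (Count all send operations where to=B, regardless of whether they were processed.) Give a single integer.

Answer: 2

Derivation:
After 1 (send(from=B, to=A, msg='stop')): A:[stop] B:[]
After 2 (send(from=A, to=B, msg='bye')): A:[stop] B:[bye]
After 3 (send(from=A, to=B, msg='pong')): A:[stop] B:[bye,pong]
After 4 (send(from=B, to=A, msg='resp')): A:[stop,resp] B:[bye,pong]
After 5 (process(A)): A:[resp] B:[bye,pong]
After 6 (send(from=B, to=A, msg='err')): A:[resp,err] B:[bye,pong]
After 7 (process(B)): A:[resp,err] B:[pong]
After 8 (process(A)): A:[err] B:[pong]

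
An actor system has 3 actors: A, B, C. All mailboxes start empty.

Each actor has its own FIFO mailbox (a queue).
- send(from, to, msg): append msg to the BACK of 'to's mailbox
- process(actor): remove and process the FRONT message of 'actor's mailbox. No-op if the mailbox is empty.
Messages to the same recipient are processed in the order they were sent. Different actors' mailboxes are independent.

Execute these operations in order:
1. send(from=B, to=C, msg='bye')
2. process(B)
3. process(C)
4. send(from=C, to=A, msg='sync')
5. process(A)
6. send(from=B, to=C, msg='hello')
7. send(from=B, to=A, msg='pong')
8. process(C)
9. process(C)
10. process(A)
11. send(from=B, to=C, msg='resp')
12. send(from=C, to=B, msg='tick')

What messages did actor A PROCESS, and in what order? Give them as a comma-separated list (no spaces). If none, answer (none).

After 1 (send(from=B, to=C, msg='bye')): A:[] B:[] C:[bye]
After 2 (process(B)): A:[] B:[] C:[bye]
After 3 (process(C)): A:[] B:[] C:[]
After 4 (send(from=C, to=A, msg='sync')): A:[sync] B:[] C:[]
After 5 (process(A)): A:[] B:[] C:[]
After 6 (send(from=B, to=C, msg='hello')): A:[] B:[] C:[hello]
After 7 (send(from=B, to=A, msg='pong')): A:[pong] B:[] C:[hello]
After 8 (process(C)): A:[pong] B:[] C:[]
After 9 (process(C)): A:[pong] B:[] C:[]
After 10 (process(A)): A:[] B:[] C:[]
After 11 (send(from=B, to=C, msg='resp')): A:[] B:[] C:[resp]
After 12 (send(from=C, to=B, msg='tick')): A:[] B:[tick] C:[resp]

Answer: sync,pong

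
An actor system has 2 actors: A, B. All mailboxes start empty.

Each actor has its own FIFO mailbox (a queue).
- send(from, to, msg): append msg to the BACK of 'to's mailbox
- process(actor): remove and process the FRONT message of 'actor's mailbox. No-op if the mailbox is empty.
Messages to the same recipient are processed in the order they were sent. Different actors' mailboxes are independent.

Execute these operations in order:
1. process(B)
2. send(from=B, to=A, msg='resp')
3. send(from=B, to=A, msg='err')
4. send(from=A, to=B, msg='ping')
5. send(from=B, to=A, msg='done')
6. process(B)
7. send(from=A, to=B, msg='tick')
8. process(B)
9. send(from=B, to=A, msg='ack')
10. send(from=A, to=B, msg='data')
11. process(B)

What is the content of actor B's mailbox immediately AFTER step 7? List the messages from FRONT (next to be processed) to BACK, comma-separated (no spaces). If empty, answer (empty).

After 1 (process(B)): A:[] B:[]
After 2 (send(from=B, to=A, msg='resp')): A:[resp] B:[]
After 3 (send(from=B, to=A, msg='err')): A:[resp,err] B:[]
After 4 (send(from=A, to=B, msg='ping')): A:[resp,err] B:[ping]
After 5 (send(from=B, to=A, msg='done')): A:[resp,err,done] B:[ping]
After 6 (process(B)): A:[resp,err,done] B:[]
After 7 (send(from=A, to=B, msg='tick')): A:[resp,err,done] B:[tick]

tick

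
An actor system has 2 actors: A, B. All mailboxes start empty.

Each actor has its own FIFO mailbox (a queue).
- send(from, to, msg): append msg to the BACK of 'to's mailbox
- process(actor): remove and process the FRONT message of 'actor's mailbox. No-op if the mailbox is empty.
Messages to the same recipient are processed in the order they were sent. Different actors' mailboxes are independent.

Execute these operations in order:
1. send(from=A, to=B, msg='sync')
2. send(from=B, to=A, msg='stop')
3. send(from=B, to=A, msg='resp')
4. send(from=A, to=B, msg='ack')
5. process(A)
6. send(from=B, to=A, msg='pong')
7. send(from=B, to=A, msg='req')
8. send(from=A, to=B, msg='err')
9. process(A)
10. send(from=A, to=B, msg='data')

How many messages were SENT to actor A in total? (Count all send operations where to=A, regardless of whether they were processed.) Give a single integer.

After 1 (send(from=A, to=B, msg='sync')): A:[] B:[sync]
After 2 (send(from=B, to=A, msg='stop')): A:[stop] B:[sync]
After 3 (send(from=B, to=A, msg='resp')): A:[stop,resp] B:[sync]
After 4 (send(from=A, to=B, msg='ack')): A:[stop,resp] B:[sync,ack]
After 5 (process(A)): A:[resp] B:[sync,ack]
After 6 (send(from=B, to=A, msg='pong')): A:[resp,pong] B:[sync,ack]
After 7 (send(from=B, to=A, msg='req')): A:[resp,pong,req] B:[sync,ack]
After 8 (send(from=A, to=B, msg='err')): A:[resp,pong,req] B:[sync,ack,err]
After 9 (process(A)): A:[pong,req] B:[sync,ack,err]
After 10 (send(from=A, to=B, msg='data')): A:[pong,req] B:[sync,ack,err,data]

Answer: 4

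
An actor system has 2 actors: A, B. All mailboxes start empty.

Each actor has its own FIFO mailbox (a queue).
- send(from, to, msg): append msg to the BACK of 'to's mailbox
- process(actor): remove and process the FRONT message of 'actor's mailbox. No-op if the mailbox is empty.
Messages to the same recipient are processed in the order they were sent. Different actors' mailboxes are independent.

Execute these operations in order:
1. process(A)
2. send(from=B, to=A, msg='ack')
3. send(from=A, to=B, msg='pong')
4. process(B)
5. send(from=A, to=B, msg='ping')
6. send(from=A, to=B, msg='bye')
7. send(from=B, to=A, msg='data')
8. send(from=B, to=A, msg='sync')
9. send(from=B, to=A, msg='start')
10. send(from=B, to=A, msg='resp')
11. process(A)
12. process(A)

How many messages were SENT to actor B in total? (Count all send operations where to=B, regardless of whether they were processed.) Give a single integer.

After 1 (process(A)): A:[] B:[]
After 2 (send(from=B, to=A, msg='ack')): A:[ack] B:[]
After 3 (send(from=A, to=B, msg='pong')): A:[ack] B:[pong]
After 4 (process(B)): A:[ack] B:[]
After 5 (send(from=A, to=B, msg='ping')): A:[ack] B:[ping]
After 6 (send(from=A, to=B, msg='bye')): A:[ack] B:[ping,bye]
After 7 (send(from=B, to=A, msg='data')): A:[ack,data] B:[ping,bye]
After 8 (send(from=B, to=A, msg='sync')): A:[ack,data,sync] B:[ping,bye]
After 9 (send(from=B, to=A, msg='start')): A:[ack,data,sync,start] B:[ping,bye]
After 10 (send(from=B, to=A, msg='resp')): A:[ack,data,sync,start,resp] B:[ping,bye]
After 11 (process(A)): A:[data,sync,start,resp] B:[ping,bye]
After 12 (process(A)): A:[sync,start,resp] B:[ping,bye]

Answer: 3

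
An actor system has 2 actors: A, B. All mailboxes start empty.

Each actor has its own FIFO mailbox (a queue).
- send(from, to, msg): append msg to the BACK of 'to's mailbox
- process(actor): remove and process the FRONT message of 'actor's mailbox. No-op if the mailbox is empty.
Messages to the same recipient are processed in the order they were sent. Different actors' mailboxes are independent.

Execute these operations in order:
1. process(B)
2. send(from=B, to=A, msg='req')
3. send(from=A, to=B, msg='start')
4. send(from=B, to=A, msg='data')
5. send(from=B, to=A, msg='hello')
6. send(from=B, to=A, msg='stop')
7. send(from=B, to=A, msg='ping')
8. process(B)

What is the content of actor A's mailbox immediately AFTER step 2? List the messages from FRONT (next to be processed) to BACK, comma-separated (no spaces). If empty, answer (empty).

After 1 (process(B)): A:[] B:[]
After 2 (send(from=B, to=A, msg='req')): A:[req] B:[]

req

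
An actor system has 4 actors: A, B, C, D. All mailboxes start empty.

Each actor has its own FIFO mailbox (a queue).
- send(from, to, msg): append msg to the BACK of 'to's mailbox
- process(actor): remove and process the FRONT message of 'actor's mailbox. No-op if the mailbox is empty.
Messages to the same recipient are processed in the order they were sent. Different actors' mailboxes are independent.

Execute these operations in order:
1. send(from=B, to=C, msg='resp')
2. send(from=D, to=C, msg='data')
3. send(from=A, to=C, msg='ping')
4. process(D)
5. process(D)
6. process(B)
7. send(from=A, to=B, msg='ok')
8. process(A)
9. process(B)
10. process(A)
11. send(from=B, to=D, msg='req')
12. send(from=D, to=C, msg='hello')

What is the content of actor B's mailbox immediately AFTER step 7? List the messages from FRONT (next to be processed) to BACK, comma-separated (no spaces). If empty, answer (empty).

After 1 (send(from=B, to=C, msg='resp')): A:[] B:[] C:[resp] D:[]
After 2 (send(from=D, to=C, msg='data')): A:[] B:[] C:[resp,data] D:[]
After 3 (send(from=A, to=C, msg='ping')): A:[] B:[] C:[resp,data,ping] D:[]
After 4 (process(D)): A:[] B:[] C:[resp,data,ping] D:[]
After 5 (process(D)): A:[] B:[] C:[resp,data,ping] D:[]
After 6 (process(B)): A:[] B:[] C:[resp,data,ping] D:[]
After 7 (send(from=A, to=B, msg='ok')): A:[] B:[ok] C:[resp,data,ping] D:[]

ok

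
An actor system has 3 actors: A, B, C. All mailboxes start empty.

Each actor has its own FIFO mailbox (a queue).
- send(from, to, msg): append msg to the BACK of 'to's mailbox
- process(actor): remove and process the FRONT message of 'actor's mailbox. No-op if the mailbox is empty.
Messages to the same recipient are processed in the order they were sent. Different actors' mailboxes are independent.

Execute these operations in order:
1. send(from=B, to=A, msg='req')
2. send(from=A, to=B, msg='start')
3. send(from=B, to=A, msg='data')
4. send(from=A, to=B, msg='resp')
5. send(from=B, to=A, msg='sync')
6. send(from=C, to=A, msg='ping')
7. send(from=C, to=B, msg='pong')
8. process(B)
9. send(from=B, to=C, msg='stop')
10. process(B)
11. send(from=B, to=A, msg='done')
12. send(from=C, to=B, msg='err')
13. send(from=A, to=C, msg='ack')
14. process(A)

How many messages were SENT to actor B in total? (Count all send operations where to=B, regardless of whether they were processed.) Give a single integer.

After 1 (send(from=B, to=A, msg='req')): A:[req] B:[] C:[]
After 2 (send(from=A, to=B, msg='start')): A:[req] B:[start] C:[]
After 3 (send(from=B, to=A, msg='data')): A:[req,data] B:[start] C:[]
After 4 (send(from=A, to=B, msg='resp')): A:[req,data] B:[start,resp] C:[]
After 5 (send(from=B, to=A, msg='sync')): A:[req,data,sync] B:[start,resp] C:[]
After 6 (send(from=C, to=A, msg='ping')): A:[req,data,sync,ping] B:[start,resp] C:[]
After 7 (send(from=C, to=B, msg='pong')): A:[req,data,sync,ping] B:[start,resp,pong] C:[]
After 8 (process(B)): A:[req,data,sync,ping] B:[resp,pong] C:[]
After 9 (send(from=B, to=C, msg='stop')): A:[req,data,sync,ping] B:[resp,pong] C:[stop]
After 10 (process(B)): A:[req,data,sync,ping] B:[pong] C:[stop]
After 11 (send(from=B, to=A, msg='done')): A:[req,data,sync,ping,done] B:[pong] C:[stop]
After 12 (send(from=C, to=B, msg='err')): A:[req,data,sync,ping,done] B:[pong,err] C:[stop]
After 13 (send(from=A, to=C, msg='ack')): A:[req,data,sync,ping,done] B:[pong,err] C:[stop,ack]
After 14 (process(A)): A:[data,sync,ping,done] B:[pong,err] C:[stop,ack]

Answer: 4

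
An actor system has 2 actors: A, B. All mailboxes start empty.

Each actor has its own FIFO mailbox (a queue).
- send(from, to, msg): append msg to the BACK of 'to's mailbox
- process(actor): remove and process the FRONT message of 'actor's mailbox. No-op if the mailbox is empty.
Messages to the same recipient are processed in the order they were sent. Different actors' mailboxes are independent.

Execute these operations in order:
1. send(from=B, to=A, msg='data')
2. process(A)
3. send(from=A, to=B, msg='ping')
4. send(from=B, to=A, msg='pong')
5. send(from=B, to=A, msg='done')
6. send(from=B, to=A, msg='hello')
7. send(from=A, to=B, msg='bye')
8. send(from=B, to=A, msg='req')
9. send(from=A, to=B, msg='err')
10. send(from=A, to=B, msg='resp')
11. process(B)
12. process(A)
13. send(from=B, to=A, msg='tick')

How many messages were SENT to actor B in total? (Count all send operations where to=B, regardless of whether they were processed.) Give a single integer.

After 1 (send(from=B, to=A, msg='data')): A:[data] B:[]
After 2 (process(A)): A:[] B:[]
After 3 (send(from=A, to=B, msg='ping')): A:[] B:[ping]
After 4 (send(from=B, to=A, msg='pong')): A:[pong] B:[ping]
After 5 (send(from=B, to=A, msg='done')): A:[pong,done] B:[ping]
After 6 (send(from=B, to=A, msg='hello')): A:[pong,done,hello] B:[ping]
After 7 (send(from=A, to=B, msg='bye')): A:[pong,done,hello] B:[ping,bye]
After 8 (send(from=B, to=A, msg='req')): A:[pong,done,hello,req] B:[ping,bye]
After 9 (send(from=A, to=B, msg='err')): A:[pong,done,hello,req] B:[ping,bye,err]
After 10 (send(from=A, to=B, msg='resp')): A:[pong,done,hello,req] B:[ping,bye,err,resp]
After 11 (process(B)): A:[pong,done,hello,req] B:[bye,err,resp]
After 12 (process(A)): A:[done,hello,req] B:[bye,err,resp]
After 13 (send(from=B, to=A, msg='tick')): A:[done,hello,req,tick] B:[bye,err,resp]

Answer: 4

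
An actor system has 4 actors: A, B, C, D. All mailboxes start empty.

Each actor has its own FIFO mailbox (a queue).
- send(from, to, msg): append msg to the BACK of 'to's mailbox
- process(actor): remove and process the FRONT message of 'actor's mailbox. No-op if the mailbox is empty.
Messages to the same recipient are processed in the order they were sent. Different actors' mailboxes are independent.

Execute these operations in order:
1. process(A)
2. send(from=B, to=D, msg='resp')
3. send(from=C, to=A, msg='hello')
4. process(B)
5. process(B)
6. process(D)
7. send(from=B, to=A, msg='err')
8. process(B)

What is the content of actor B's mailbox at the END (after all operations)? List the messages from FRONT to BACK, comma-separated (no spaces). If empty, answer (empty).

Answer: (empty)

Derivation:
After 1 (process(A)): A:[] B:[] C:[] D:[]
After 2 (send(from=B, to=D, msg='resp')): A:[] B:[] C:[] D:[resp]
After 3 (send(from=C, to=A, msg='hello')): A:[hello] B:[] C:[] D:[resp]
After 4 (process(B)): A:[hello] B:[] C:[] D:[resp]
After 5 (process(B)): A:[hello] B:[] C:[] D:[resp]
After 6 (process(D)): A:[hello] B:[] C:[] D:[]
After 7 (send(from=B, to=A, msg='err')): A:[hello,err] B:[] C:[] D:[]
After 8 (process(B)): A:[hello,err] B:[] C:[] D:[]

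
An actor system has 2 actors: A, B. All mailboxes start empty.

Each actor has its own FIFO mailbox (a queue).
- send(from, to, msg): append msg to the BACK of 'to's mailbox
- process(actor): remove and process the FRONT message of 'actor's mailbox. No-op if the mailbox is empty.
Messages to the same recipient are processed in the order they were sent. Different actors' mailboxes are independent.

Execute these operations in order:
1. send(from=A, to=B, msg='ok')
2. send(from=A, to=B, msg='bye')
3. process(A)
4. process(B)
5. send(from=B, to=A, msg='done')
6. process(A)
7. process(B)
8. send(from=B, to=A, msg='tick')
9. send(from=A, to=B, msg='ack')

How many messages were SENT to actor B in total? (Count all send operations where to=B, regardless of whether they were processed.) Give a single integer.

Answer: 3

Derivation:
After 1 (send(from=A, to=B, msg='ok')): A:[] B:[ok]
After 2 (send(from=A, to=B, msg='bye')): A:[] B:[ok,bye]
After 3 (process(A)): A:[] B:[ok,bye]
After 4 (process(B)): A:[] B:[bye]
After 5 (send(from=B, to=A, msg='done')): A:[done] B:[bye]
After 6 (process(A)): A:[] B:[bye]
After 7 (process(B)): A:[] B:[]
After 8 (send(from=B, to=A, msg='tick')): A:[tick] B:[]
After 9 (send(from=A, to=B, msg='ack')): A:[tick] B:[ack]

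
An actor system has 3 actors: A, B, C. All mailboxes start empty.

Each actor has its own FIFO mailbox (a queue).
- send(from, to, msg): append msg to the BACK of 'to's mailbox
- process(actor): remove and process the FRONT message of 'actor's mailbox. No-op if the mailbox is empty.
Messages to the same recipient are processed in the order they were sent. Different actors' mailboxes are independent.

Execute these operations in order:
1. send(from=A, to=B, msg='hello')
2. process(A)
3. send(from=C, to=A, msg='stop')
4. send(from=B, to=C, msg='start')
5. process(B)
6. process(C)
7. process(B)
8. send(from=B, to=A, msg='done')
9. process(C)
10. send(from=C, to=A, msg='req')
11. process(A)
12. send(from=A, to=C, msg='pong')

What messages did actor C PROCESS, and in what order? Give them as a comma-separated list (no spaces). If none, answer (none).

Answer: start

Derivation:
After 1 (send(from=A, to=B, msg='hello')): A:[] B:[hello] C:[]
After 2 (process(A)): A:[] B:[hello] C:[]
After 3 (send(from=C, to=A, msg='stop')): A:[stop] B:[hello] C:[]
After 4 (send(from=B, to=C, msg='start')): A:[stop] B:[hello] C:[start]
After 5 (process(B)): A:[stop] B:[] C:[start]
After 6 (process(C)): A:[stop] B:[] C:[]
After 7 (process(B)): A:[stop] B:[] C:[]
After 8 (send(from=B, to=A, msg='done')): A:[stop,done] B:[] C:[]
After 9 (process(C)): A:[stop,done] B:[] C:[]
After 10 (send(from=C, to=A, msg='req')): A:[stop,done,req] B:[] C:[]
After 11 (process(A)): A:[done,req] B:[] C:[]
After 12 (send(from=A, to=C, msg='pong')): A:[done,req] B:[] C:[pong]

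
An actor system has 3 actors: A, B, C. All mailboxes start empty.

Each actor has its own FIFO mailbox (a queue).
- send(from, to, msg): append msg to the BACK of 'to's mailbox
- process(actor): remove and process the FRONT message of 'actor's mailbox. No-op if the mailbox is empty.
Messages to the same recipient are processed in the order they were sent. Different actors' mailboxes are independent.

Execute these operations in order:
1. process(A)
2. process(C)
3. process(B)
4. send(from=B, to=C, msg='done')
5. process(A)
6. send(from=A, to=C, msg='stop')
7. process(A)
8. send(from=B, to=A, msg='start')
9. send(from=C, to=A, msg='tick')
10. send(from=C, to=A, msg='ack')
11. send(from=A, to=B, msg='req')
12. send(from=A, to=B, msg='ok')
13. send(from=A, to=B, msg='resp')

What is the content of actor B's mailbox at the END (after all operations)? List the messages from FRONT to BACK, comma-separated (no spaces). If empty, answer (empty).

Answer: req,ok,resp

Derivation:
After 1 (process(A)): A:[] B:[] C:[]
After 2 (process(C)): A:[] B:[] C:[]
After 3 (process(B)): A:[] B:[] C:[]
After 4 (send(from=B, to=C, msg='done')): A:[] B:[] C:[done]
After 5 (process(A)): A:[] B:[] C:[done]
After 6 (send(from=A, to=C, msg='stop')): A:[] B:[] C:[done,stop]
After 7 (process(A)): A:[] B:[] C:[done,stop]
After 8 (send(from=B, to=A, msg='start')): A:[start] B:[] C:[done,stop]
After 9 (send(from=C, to=A, msg='tick')): A:[start,tick] B:[] C:[done,stop]
After 10 (send(from=C, to=A, msg='ack')): A:[start,tick,ack] B:[] C:[done,stop]
After 11 (send(from=A, to=B, msg='req')): A:[start,tick,ack] B:[req] C:[done,stop]
After 12 (send(from=A, to=B, msg='ok')): A:[start,tick,ack] B:[req,ok] C:[done,stop]
After 13 (send(from=A, to=B, msg='resp')): A:[start,tick,ack] B:[req,ok,resp] C:[done,stop]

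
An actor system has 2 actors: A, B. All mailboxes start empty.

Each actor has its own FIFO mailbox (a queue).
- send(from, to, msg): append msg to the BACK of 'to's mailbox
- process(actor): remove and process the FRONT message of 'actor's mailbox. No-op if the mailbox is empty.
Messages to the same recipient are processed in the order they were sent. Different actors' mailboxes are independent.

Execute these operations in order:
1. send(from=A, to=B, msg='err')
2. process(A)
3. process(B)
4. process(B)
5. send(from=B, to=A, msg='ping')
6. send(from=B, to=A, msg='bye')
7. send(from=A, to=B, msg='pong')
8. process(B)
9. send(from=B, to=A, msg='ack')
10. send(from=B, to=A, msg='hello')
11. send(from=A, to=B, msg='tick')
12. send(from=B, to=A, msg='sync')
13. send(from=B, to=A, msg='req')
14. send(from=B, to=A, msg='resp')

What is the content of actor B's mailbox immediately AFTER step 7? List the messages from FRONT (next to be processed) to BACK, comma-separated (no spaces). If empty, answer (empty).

After 1 (send(from=A, to=B, msg='err')): A:[] B:[err]
After 2 (process(A)): A:[] B:[err]
After 3 (process(B)): A:[] B:[]
After 4 (process(B)): A:[] B:[]
After 5 (send(from=B, to=A, msg='ping')): A:[ping] B:[]
After 6 (send(from=B, to=A, msg='bye')): A:[ping,bye] B:[]
After 7 (send(from=A, to=B, msg='pong')): A:[ping,bye] B:[pong]

pong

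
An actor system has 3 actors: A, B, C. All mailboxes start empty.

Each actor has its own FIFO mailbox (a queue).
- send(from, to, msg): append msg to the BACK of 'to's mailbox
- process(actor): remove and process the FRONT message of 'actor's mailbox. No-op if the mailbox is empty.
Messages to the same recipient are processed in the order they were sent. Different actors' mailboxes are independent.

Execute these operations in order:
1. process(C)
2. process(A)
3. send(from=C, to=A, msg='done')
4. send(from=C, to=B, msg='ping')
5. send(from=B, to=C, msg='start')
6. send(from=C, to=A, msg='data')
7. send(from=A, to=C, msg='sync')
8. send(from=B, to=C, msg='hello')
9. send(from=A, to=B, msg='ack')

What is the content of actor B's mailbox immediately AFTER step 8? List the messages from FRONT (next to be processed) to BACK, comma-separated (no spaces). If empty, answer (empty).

After 1 (process(C)): A:[] B:[] C:[]
After 2 (process(A)): A:[] B:[] C:[]
After 3 (send(from=C, to=A, msg='done')): A:[done] B:[] C:[]
After 4 (send(from=C, to=B, msg='ping')): A:[done] B:[ping] C:[]
After 5 (send(from=B, to=C, msg='start')): A:[done] B:[ping] C:[start]
After 6 (send(from=C, to=A, msg='data')): A:[done,data] B:[ping] C:[start]
After 7 (send(from=A, to=C, msg='sync')): A:[done,data] B:[ping] C:[start,sync]
After 8 (send(from=B, to=C, msg='hello')): A:[done,data] B:[ping] C:[start,sync,hello]

ping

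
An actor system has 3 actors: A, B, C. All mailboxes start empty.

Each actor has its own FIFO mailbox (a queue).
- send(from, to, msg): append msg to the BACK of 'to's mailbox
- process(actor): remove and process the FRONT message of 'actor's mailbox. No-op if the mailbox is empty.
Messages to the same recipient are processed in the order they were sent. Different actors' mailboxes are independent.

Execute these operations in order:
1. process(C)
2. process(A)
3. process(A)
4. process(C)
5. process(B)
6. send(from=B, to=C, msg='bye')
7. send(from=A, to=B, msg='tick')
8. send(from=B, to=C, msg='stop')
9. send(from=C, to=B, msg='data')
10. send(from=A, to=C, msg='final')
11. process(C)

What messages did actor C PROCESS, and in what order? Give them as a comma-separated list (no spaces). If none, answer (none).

Answer: bye

Derivation:
After 1 (process(C)): A:[] B:[] C:[]
After 2 (process(A)): A:[] B:[] C:[]
After 3 (process(A)): A:[] B:[] C:[]
After 4 (process(C)): A:[] B:[] C:[]
After 5 (process(B)): A:[] B:[] C:[]
After 6 (send(from=B, to=C, msg='bye')): A:[] B:[] C:[bye]
After 7 (send(from=A, to=B, msg='tick')): A:[] B:[tick] C:[bye]
After 8 (send(from=B, to=C, msg='stop')): A:[] B:[tick] C:[bye,stop]
After 9 (send(from=C, to=B, msg='data')): A:[] B:[tick,data] C:[bye,stop]
After 10 (send(from=A, to=C, msg='final')): A:[] B:[tick,data] C:[bye,stop,final]
After 11 (process(C)): A:[] B:[tick,data] C:[stop,final]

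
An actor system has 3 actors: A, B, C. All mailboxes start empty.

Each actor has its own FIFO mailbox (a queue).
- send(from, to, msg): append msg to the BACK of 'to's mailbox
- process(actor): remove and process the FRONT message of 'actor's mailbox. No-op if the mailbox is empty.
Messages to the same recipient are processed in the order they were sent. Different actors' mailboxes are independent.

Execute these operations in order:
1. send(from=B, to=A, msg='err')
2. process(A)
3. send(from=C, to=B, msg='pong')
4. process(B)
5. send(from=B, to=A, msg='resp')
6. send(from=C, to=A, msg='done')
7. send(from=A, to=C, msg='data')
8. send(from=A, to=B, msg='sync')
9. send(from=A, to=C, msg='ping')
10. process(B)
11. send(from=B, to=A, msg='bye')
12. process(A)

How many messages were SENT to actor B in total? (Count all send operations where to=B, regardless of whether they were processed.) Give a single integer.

After 1 (send(from=B, to=A, msg='err')): A:[err] B:[] C:[]
After 2 (process(A)): A:[] B:[] C:[]
After 3 (send(from=C, to=B, msg='pong')): A:[] B:[pong] C:[]
After 4 (process(B)): A:[] B:[] C:[]
After 5 (send(from=B, to=A, msg='resp')): A:[resp] B:[] C:[]
After 6 (send(from=C, to=A, msg='done')): A:[resp,done] B:[] C:[]
After 7 (send(from=A, to=C, msg='data')): A:[resp,done] B:[] C:[data]
After 8 (send(from=A, to=B, msg='sync')): A:[resp,done] B:[sync] C:[data]
After 9 (send(from=A, to=C, msg='ping')): A:[resp,done] B:[sync] C:[data,ping]
After 10 (process(B)): A:[resp,done] B:[] C:[data,ping]
After 11 (send(from=B, to=A, msg='bye')): A:[resp,done,bye] B:[] C:[data,ping]
After 12 (process(A)): A:[done,bye] B:[] C:[data,ping]

Answer: 2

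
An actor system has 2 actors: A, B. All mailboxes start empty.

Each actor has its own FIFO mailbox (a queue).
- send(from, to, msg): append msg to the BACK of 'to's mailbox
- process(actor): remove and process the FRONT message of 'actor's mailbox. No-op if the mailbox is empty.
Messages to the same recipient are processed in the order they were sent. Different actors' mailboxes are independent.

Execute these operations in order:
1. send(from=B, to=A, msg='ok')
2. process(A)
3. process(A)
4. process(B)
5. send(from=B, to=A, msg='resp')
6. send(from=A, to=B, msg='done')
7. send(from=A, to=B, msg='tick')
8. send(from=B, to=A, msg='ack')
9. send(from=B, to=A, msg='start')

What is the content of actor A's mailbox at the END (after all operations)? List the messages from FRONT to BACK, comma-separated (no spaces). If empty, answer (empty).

Answer: resp,ack,start

Derivation:
After 1 (send(from=B, to=A, msg='ok')): A:[ok] B:[]
After 2 (process(A)): A:[] B:[]
After 3 (process(A)): A:[] B:[]
After 4 (process(B)): A:[] B:[]
After 5 (send(from=B, to=A, msg='resp')): A:[resp] B:[]
After 6 (send(from=A, to=B, msg='done')): A:[resp] B:[done]
After 7 (send(from=A, to=B, msg='tick')): A:[resp] B:[done,tick]
After 8 (send(from=B, to=A, msg='ack')): A:[resp,ack] B:[done,tick]
After 9 (send(from=B, to=A, msg='start')): A:[resp,ack,start] B:[done,tick]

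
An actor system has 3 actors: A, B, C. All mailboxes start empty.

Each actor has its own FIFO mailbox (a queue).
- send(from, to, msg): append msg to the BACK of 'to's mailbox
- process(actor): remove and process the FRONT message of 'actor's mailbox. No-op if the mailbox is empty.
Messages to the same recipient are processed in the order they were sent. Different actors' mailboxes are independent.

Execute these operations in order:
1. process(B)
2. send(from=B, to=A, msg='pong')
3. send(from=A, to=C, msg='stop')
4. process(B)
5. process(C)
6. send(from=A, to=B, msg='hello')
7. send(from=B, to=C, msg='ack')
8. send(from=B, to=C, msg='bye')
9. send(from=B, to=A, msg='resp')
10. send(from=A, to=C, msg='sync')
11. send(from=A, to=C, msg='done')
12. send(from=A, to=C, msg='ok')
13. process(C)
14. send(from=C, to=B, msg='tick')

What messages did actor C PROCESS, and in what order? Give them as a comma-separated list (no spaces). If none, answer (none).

After 1 (process(B)): A:[] B:[] C:[]
After 2 (send(from=B, to=A, msg='pong')): A:[pong] B:[] C:[]
After 3 (send(from=A, to=C, msg='stop')): A:[pong] B:[] C:[stop]
After 4 (process(B)): A:[pong] B:[] C:[stop]
After 5 (process(C)): A:[pong] B:[] C:[]
After 6 (send(from=A, to=B, msg='hello')): A:[pong] B:[hello] C:[]
After 7 (send(from=B, to=C, msg='ack')): A:[pong] B:[hello] C:[ack]
After 8 (send(from=B, to=C, msg='bye')): A:[pong] B:[hello] C:[ack,bye]
After 9 (send(from=B, to=A, msg='resp')): A:[pong,resp] B:[hello] C:[ack,bye]
After 10 (send(from=A, to=C, msg='sync')): A:[pong,resp] B:[hello] C:[ack,bye,sync]
After 11 (send(from=A, to=C, msg='done')): A:[pong,resp] B:[hello] C:[ack,bye,sync,done]
After 12 (send(from=A, to=C, msg='ok')): A:[pong,resp] B:[hello] C:[ack,bye,sync,done,ok]
After 13 (process(C)): A:[pong,resp] B:[hello] C:[bye,sync,done,ok]
After 14 (send(from=C, to=B, msg='tick')): A:[pong,resp] B:[hello,tick] C:[bye,sync,done,ok]

Answer: stop,ack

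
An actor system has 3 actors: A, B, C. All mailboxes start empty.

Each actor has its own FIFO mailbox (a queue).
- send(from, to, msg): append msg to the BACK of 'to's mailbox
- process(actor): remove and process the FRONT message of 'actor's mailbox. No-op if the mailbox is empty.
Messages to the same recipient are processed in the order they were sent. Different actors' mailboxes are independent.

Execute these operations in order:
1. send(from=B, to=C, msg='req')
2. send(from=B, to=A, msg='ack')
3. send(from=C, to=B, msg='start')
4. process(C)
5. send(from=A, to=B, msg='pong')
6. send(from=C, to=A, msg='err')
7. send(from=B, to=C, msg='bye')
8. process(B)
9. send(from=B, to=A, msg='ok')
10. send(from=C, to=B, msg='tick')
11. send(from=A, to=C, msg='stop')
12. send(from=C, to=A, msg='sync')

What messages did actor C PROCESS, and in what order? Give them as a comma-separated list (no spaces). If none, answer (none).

After 1 (send(from=B, to=C, msg='req')): A:[] B:[] C:[req]
After 2 (send(from=B, to=A, msg='ack')): A:[ack] B:[] C:[req]
After 3 (send(from=C, to=B, msg='start')): A:[ack] B:[start] C:[req]
After 4 (process(C)): A:[ack] B:[start] C:[]
After 5 (send(from=A, to=B, msg='pong')): A:[ack] B:[start,pong] C:[]
After 6 (send(from=C, to=A, msg='err')): A:[ack,err] B:[start,pong] C:[]
After 7 (send(from=B, to=C, msg='bye')): A:[ack,err] B:[start,pong] C:[bye]
After 8 (process(B)): A:[ack,err] B:[pong] C:[bye]
After 9 (send(from=B, to=A, msg='ok')): A:[ack,err,ok] B:[pong] C:[bye]
After 10 (send(from=C, to=B, msg='tick')): A:[ack,err,ok] B:[pong,tick] C:[bye]
After 11 (send(from=A, to=C, msg='stop')): A:[ack,err,ok] B:[pong,tick] C:[bye,stop]
After 12 (send(from=C, to=A, msg='sync')): A:[ack,err,ok,sync] B:[pong,tick] C:[bye,stop]

Answer: req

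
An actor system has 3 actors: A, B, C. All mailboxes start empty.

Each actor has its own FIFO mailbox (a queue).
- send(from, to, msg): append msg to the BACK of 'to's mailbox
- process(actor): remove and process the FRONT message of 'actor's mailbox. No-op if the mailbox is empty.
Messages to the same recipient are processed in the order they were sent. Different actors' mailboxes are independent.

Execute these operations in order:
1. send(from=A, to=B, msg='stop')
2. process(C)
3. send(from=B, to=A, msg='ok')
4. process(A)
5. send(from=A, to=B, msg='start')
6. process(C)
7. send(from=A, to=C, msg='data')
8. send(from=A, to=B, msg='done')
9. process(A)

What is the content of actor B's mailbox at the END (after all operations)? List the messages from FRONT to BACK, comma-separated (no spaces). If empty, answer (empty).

Answer: stop,start,done

Derivation:
After 1 (send(from=A, to=B, msg='stop')): A:[] B:[stop] C:[]
After 2 (process(C)): A:[] B:[stop] C:[]
After 3 (send(from=B, to=A, msg='ok')): A:[ok] B:[stop] C:[]
After 4 (process(A)): A:[] B:[stop] C:[]
After 5 (send(from=A, to=B, msg='start')): A:[] B:[stop,start] C:[]
After 6 (process(C)): A:[] B:[stop,start] C:[]
After 7 (send(from=A, to=C, msg='data')): A:[] B:[stop,start] C:[data]
After 8 (send(from=A, to=B, msg='done')): A:[] B:[stop,start,done] C:[data]
After 9 (process(A)): A:[] B:[stop,start,done] C:[data]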